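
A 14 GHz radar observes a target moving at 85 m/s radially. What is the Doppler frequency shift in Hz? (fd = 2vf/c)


fd = 2 * 85 * 14000000000.0 / 3e8 = 7933.3 Hz

7933.3 Hz


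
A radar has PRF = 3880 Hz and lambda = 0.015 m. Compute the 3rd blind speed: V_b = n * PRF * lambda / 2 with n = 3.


V_blind = 3 * 3880 * 0.015 / 2 = 87.3 m/s

87.3 m/s


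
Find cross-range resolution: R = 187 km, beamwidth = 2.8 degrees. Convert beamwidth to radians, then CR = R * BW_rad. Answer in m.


BW_rad = 0.048869219
CR = 187000 * 0.048869219 = 9138.5 m

9138.5 m


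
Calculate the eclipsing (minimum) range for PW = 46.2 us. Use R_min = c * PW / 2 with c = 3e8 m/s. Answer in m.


R_min = 3e8 * 46.2e-6 / 2 = 6930.0 m

6930.0 m


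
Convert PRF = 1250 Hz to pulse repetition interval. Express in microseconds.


PRI = 1/1250 = 0.0008 s = 800.0 us

800.0 us


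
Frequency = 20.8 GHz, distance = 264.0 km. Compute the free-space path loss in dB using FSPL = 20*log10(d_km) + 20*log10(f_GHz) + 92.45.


20*log10(264.0) = 48.43
20*log10(20.8) = 26.36
FSPL = 167.2 dB

167.2 dB


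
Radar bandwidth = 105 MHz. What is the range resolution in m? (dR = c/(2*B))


dR = 3e8 / (2 * 105000000.0) = 1.43 m

1.43 m


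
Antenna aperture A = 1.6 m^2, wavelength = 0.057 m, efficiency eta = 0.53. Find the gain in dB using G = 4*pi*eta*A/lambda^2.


G_linear = 4*pi*0.53*1.6/0.057^2 = 3279.87
G_dB = 10*log10(3279.87) = 35.2 dB

35.2 dB


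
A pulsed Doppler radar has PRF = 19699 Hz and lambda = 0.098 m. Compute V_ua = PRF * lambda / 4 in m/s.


V_ua = 19699 * 0.098 / 4 = 482.6 m/s

482.6 m/s


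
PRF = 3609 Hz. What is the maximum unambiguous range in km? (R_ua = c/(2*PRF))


R_ua = 3e8 / (2 * 3609) = 41562.8 m = 41.6 km

41.6 km


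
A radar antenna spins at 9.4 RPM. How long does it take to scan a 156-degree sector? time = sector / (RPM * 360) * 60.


t = 156 / (9.4 * 360) * 60 = 2.77 s

2.77 s


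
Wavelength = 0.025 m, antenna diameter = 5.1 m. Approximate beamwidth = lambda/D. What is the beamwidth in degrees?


BW_rad = 0.025 / 5.1 = 0.004902
BW_deg = 0.28 degrees

0.28 degrees


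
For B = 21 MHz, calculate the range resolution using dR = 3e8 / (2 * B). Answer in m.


dR = 3e8 / (2 * 21000000.0) = 7.14 m

7.14 m


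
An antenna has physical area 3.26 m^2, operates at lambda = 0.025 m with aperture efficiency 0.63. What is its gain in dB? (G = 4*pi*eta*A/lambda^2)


G_linear = 4*pi*0.63*3.26/0.025^2 = 41294.1
G_dB = 10*log10(41294.1) = 46.2 dB

46.2 dB


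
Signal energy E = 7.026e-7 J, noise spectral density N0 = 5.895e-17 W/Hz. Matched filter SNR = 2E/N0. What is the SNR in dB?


SNR_lin = 2 * 7.026e-7 / 5.895e-17 = 2.384e10
SNR_dB = 10*log10(2.384e10) = 103.8 dB

103.8 dB


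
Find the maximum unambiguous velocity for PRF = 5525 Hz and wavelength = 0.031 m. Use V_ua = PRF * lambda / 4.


V_ua = 5525 * 0.031 / 4 = 42.8 m/s

42.8 m/s


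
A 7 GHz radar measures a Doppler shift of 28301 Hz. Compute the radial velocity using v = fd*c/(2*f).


v = 28301 * 3e8 / (2 * 7000000000.0) = 606.5 m/s

606.5 m/s


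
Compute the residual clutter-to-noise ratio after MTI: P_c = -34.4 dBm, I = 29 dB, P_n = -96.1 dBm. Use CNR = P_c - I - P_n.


CNR = -34.4 - 29 - (-96.1) = 32.7 dB

32.7 dB


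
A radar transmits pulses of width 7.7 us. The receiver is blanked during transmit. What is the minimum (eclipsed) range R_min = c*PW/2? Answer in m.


R_min = 3e8 * 7.7e-6 / 2 = 1155.0 m

1155.0 m


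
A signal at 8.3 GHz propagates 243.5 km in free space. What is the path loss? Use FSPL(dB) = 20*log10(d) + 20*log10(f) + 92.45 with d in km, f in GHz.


20*log10(243.5) = 47.73
20*log10(8.3) = 18.38
FSPL = 158.6 dB

158.6 dB


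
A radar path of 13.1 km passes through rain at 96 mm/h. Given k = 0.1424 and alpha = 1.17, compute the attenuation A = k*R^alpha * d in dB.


gamma = 0.1424 * 96^1.17 = 29.700744 dB/km
A = 29.700744 * 13.1 = 389.08 dB

389.08 dB


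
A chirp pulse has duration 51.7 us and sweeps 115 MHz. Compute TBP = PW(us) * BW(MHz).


TBP = 51.7 * 115 = 5945.5

5945.5


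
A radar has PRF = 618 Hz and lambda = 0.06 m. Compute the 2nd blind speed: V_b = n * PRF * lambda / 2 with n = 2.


V_blind = 2 * 618 * 0.06 / 2 = 37.1 m/s

37.1 m/s


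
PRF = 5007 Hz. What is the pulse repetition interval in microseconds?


PRI = 1/5007 = 0.0001997204 s = 199.7 us

199.7 us


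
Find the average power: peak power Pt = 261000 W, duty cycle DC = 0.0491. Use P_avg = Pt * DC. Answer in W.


P_avg = 261000 * 0.0491 = 12815.1 W

12815.1 W


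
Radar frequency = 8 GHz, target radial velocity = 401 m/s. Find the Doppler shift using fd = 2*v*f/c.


fd = 2 * 401 * 8000000000.0 / 3e8 = 21386.7 Hz

21386.7 Hz


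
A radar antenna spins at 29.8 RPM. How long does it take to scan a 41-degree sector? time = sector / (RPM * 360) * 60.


t = 41 / (29.8 * 360) * 60 = 0.23 s

0.23 s


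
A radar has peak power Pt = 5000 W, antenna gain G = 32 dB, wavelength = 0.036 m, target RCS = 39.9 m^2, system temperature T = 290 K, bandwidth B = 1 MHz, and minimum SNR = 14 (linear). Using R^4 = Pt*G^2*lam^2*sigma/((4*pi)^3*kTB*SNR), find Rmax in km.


G_lin = 10^(32/10) = 1584.893192
R^4 = 5000 * 1584.893192^2 * 0.036^2 * 39.9 / ((4*pi)^3 * 1.38e-23 * 290 * 1000000.0 * 14)
R^4 = 5.84135e18 m^4
R_max = (5.84135e18)^(1/4) = 49161.9 m = 49.2 km

49.2 km


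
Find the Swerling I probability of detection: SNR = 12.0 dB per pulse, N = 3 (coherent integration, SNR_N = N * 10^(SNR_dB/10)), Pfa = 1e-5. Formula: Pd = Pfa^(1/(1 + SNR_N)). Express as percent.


SNR_lin = 10^(12.0/10) = 15.84893
SNR_N = 3 * 15.84893 = 47.54679
1/(1 + SNR_N) = 1/48.54679 = 0.0205987
Pd = (1e-5)^0.0205987 = 0.78887
Pd = 78.9%

78.9%


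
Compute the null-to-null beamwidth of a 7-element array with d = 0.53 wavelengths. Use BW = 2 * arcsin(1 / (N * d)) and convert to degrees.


1/(N*d) = 1/(7*0.53) = 0.269542
BW = 2*arcsin(0.269542) = 31.3 degrees

31.3 degrees


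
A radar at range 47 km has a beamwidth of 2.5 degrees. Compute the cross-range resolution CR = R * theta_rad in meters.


BW_rad = 0.043633231
CR = 47000 * 0.043633231 = 2050.8 m

2050.8 m


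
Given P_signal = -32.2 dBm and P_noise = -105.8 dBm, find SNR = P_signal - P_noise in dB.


SNR = -32.2 - (-105.8) = 73.6 dB

73.6 dB


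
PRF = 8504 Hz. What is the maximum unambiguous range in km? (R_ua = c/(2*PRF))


R_ua = 3e8 / (2 * 8504) = 17638.8 m = 17.6 km

17.6 km


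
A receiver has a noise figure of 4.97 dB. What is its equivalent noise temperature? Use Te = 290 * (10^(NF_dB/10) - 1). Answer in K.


NF_lin = 10^(4.97/10) = 3.140509
Te = 290 * (3.140509 - 1) = 620.7 K

620.7 K


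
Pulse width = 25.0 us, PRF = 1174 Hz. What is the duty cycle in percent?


DC = 25.0e-6 * 1174 * 100 = 2.94%

2.94%


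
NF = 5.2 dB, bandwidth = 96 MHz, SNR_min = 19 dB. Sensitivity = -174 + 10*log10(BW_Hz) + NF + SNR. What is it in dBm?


10*log10(96000000.0) = 79.82
S = -174 + 79.82 + 5.2 + 19 = -70.0 dBm

-70.0 dBm


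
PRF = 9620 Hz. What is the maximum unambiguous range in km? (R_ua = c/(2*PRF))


R_ua = 3e8 / (2 * 9620) = 15592.5 m = 15.6 km

15.6 km


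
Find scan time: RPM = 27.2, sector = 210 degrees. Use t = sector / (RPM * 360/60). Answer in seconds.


t = 210 / (27.2 * 360) * 60 = 1.29 s

1.29 s


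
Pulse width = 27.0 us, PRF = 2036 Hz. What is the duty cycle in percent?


DC = 27.0e-6 * 2036 * 100 = 5.5%

5.5%


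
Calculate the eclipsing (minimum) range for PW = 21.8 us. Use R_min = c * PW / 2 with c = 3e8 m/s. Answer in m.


R_min = 3e8 * 21.8e-6 / 2 = 3270.0 m

3270.0 m


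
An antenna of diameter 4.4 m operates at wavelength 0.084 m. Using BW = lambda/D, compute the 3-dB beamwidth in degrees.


BW_rad = 0.084 / 4.4 = 0.019091
BW_deg = 1.09 degrees

1.09 degrees


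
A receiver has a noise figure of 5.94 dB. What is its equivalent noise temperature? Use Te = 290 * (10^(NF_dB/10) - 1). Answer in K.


NF_lin = 10^(5.94/10) = 3.926449
Te = 290 * (3.926449 - 1) = 848.7 K

848.7 K


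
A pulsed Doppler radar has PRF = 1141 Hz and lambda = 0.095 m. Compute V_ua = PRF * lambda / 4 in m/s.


V_ua = 1141 * 0.095 / 4 = 27.1 m/s

27.1 m/s


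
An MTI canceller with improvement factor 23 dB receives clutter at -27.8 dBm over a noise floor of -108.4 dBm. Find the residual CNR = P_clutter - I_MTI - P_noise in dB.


CNR = -27.8 - 23 - (-108.4) = 57.6 dB

57.6 dB


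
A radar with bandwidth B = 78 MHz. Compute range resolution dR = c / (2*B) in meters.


dR = 3e8 / (2 * 78000000.0) = 1.92 m

1.92 m


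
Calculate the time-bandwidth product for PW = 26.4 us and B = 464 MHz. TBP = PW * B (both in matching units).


TBP = 26.4 * 464 = 12249.6

12249.6


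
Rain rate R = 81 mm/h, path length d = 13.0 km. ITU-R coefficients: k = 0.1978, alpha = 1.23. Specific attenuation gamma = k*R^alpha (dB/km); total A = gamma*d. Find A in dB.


gamma = 0.1978 * 81^1.23 = 44.0213 dB/km
A = 44.0213 * 13.0 = 572.28 dB

572.28 dB


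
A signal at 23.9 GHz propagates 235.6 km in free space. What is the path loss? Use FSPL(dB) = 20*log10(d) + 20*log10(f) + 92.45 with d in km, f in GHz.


20*log10(235.6) = 47.44
20*log10(23.9) = 27.57
FSPL = 167.5 dB

167.5 dB


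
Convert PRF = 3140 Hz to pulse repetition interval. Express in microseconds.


PRI = 1/3140 = 0.0003184713 s = 318.5 us

318.5 us


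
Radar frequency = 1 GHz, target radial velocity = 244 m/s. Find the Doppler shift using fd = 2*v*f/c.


fd = 2 * 244 * 1000000000.0 / 3e8 = 1626.7 Hz

1626.7 Hz


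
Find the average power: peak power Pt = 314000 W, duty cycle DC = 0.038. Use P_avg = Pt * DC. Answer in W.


P_avg = 314000 * 0.038 = 11932.0 W

11932.0 W


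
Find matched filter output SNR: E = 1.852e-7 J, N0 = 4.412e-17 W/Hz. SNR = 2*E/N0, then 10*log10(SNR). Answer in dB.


SNR_lin = 2 * 1.852e-7 / 4.412e-17 = 8.395e9
SNR_dB = 10*log10(8.395e9) = 99.2 dB

99.2 dB


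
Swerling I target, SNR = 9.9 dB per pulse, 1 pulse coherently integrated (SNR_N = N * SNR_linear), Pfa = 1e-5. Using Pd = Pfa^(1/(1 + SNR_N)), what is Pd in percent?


SNR_lin = 10^(9.9/10) = 9.77237
SNR_N = 1 * 9.77237 = 9.77237
1/(1 + SNR_N) = 1/10.77237 = 0.0928301
Pd = (1e-5)^0.0928301 = 0.34344
Pd = 34.3%

34.3%


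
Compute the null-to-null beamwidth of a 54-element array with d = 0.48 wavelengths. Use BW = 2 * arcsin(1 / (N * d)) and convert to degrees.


1/(N*d) = 1/(54*0.48) = 0.03858
BW = 2*arcsin(0.03858) = 4.4 degrees

4.4 degrees


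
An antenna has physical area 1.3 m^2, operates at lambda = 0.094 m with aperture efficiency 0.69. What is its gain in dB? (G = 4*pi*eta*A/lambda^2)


G_linear = 4*pi*0.69*1.3/0.094^2 = 1275.69
G_dB = 10*log10(1275.69) = 31.1 dB

31.1 dB


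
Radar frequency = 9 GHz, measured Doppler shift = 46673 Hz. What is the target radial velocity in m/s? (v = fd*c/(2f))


v = 46673 * 3e8 / (2 * 9000000000.0) = 777.9 m/s

777.9 m/s


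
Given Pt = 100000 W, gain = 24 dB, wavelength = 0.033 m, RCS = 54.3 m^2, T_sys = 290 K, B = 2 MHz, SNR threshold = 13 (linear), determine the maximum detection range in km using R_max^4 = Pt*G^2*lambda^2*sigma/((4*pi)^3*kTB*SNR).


G_lin = 10^(24/10) = 251.188643
R^4 = 100000 * 251.188643^2 * 0.033^2 * 54.3 / ((4*pi)^3 * 1.38e-23 * 290 * 2000000.0 * 13)
R^4 = 1.80696e18 m^4
R_max = (1.80696e18)^(1/4) = 36663.8 m = 36.7 km

36.7 km


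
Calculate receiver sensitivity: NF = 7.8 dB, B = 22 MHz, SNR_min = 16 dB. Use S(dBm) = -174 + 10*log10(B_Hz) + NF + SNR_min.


10*log10(22000000.0) = 73.42
S = -174 + 73.42 + 7.8 + 16 = -76.8 dBm

-76.8 dBm


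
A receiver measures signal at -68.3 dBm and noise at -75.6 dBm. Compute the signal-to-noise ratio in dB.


SNR = -68.3 - (-75.6) = 7.3 dB

7.3 dB


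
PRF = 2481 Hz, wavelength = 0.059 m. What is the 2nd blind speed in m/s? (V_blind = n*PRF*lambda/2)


V_blind = 2 * 2481 * 0.059 / 2 = 146.4 m/s

146.4 m/s


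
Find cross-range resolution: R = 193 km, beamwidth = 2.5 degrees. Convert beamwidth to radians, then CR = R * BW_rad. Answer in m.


BW_rad = 0.043633231
CR = 193000 * 0.043633231 = 8421.2 m

8421.2 m


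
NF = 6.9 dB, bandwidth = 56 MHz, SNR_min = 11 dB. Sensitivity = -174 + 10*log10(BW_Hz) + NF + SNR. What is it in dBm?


10*log10(56000000.0) = 77.48
S = -174 + 77.48 + 6.9 + 11 = -78.6 dBm

-78.6 dBm


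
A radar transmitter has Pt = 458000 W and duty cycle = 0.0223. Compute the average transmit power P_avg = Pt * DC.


P_avg = 458000 * 0.0223 = 10213.4 W

10213.4 W


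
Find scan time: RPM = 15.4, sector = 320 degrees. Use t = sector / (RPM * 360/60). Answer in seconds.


t = 320 / (15.4 * 360) * 60 = 3.46 s

3.46 s


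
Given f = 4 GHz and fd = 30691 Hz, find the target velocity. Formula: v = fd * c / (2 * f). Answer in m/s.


v = 30691 * 3e8 / (2 * 4000000000.0) = 1150.9 m/s

1150.9 m/s


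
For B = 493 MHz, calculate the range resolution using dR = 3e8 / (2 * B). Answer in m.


dR = 3e8 / (2 * 493000000.0) = 0.3 m

0.3 m


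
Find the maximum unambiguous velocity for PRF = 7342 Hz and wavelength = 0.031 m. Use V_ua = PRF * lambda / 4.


V_ua = 7342 * 0.031 / 4 = 56.9 m/s

56.9 m/s


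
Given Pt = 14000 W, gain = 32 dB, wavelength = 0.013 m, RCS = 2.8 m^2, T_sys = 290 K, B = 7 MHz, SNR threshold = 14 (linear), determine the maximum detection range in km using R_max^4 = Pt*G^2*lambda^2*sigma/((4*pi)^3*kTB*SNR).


G_lin = 10^(32/10) = 1584.893192
R^4 = 14000 * 1584.893192^2 * 0.013^2 * 2.8 / ((4*pi)^3 * 1.38e-23 * 290 * 7000000.0 * 14)
R^4 = 2.13816e16 m^4
R_max = (2.13816e16)^(1/4) = 12092.3 m = 12.1 km

12.1 km


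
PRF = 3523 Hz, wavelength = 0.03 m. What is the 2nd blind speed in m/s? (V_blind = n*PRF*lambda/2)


V_blind = 2 * 3523 * 0.03 / 2 = 105.7 m/s

105.7 m/s


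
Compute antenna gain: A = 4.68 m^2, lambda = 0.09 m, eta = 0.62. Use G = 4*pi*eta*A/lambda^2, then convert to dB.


G_linear = 4*pi*0.62*4.68/0.09^2 = 4501.55
G_dB = 10*log10(4501.55) = 36.5 dB

36.5 dB


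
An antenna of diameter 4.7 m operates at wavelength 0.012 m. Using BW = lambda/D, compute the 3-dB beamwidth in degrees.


BW_rad = 0.012 / 4.7 = 0.002553
BW_deg = 0.15 degrees

0.15 degrees


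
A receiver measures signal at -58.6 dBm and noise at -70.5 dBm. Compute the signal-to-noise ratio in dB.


SNR = -58.6 - (-70.5) = 11.9 dB

11.9 dB


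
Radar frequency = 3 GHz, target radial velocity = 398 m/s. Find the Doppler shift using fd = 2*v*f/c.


fd = 2 * 398 * 3000000000.0 / 3e8 = 7960.0 Hz

7960.0 Hz


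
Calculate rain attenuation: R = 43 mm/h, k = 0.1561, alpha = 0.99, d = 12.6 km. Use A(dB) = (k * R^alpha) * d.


gamma = 0.1561 * 43^0.99 = 6.464526 dB/km
A = 6.464526 * 12.6 = 81.45 dB

81.45 dB


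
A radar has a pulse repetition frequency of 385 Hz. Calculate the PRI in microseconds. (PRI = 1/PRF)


PRI = 1/385 = 0.0025974026 s = 2597.4 us

2597.4 us


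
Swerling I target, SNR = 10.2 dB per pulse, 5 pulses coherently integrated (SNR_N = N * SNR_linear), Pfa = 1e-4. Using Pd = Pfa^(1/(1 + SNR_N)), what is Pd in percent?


SNR_lin = 10^(10.2/10) = 10.47129
SNR_N = 5 * 10.47129 = 52.35645
1/(1 + SNR_N) = 1/53.35645 = 0.0187419
Pd = (1e-4)^0.0187419 = 0.84146
Pd = 84.1%

84.1%


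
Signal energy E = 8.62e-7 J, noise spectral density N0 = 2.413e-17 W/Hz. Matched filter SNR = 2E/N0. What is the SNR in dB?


SNR_lin = 2 * 8.62e-7 / 2.413e-17 = 7.145e10
SNR_dB = 10*log10(7.145e10) = 108.5 dB

108.5 dB


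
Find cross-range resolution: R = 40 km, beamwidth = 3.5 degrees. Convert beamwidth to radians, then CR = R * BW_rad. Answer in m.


BW_rad = 0.061086524
CR = 40000 * 0.061086524 = 2443.5 m

2443.5 m


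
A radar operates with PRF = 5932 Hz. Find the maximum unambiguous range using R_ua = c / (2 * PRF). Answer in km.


R_ua = 3e8 / (2 * 5932) = 25286.6 m = 25.3 km

25.3 km


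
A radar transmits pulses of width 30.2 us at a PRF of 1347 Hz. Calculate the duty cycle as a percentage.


DC = 30.2e-6 * 1347 * 100 = 4.07%

4.07%


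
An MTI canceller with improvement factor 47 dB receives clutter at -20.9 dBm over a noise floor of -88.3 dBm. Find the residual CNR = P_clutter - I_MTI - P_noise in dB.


CNR = -20.9 - 47 - (-88.3) = 20.4 dB

20.4 dB


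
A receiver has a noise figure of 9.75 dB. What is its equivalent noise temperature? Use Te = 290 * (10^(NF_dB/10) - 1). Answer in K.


NF_lin = 10^(9.75/10) = 9.440609
Te = 290 * (9.440609 - 1) = 2447.8 K

2447.8 K


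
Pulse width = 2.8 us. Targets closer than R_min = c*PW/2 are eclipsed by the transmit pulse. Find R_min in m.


R_min = 3e8 * 2.8e-6 / 2 = 420.0 m

420.0 m


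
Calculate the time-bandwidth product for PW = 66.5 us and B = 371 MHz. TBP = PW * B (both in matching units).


TBP = 66.5 * 371 = 24671.5

24671.5


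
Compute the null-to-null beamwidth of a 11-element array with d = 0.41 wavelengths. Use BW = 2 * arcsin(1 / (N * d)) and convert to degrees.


1/(N*d) = 1/(11*0.41) = 0.221729
BW = 2*arcsin(0.221729) = 25.6 degrees

25.6 degrees


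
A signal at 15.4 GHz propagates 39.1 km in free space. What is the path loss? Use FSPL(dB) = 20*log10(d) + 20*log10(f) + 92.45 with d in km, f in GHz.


20*log10(39.1) = 31.84
20*log10(15.4) = 23.75
FSPL = 148.0 dB

148.0 dB


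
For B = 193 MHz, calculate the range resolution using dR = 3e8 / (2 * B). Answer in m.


dR = 3e8 / (2 * 193000000.0) = 0.78 m

0.78 m


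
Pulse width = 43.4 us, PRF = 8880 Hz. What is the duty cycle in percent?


DC = 43.4e-6 * 8880 * 100 = 38.54%

38.54%


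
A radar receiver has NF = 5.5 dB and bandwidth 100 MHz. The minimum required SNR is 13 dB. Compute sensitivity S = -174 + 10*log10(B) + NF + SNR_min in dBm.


10*log10(100000000.0) = 80.0
S = -174 + 80.0 + 5.5 + 13 = -75.5 dBm

-75.5 dBm


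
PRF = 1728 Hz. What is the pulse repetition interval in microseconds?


PRI = 1/1728 = 0.0005787037 s = 578.7 us

578.7 us


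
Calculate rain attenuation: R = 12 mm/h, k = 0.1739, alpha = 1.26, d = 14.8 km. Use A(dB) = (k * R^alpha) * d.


gamma = 0.1739 * 12^1.26 = 3.981695 dB/km
A = 3.981695 * 14.8 = 58.93 dB

58.93 dB


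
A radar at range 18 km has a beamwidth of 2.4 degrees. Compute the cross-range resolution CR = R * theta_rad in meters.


BW_rad = 0.041887902
CR = 18000 * 0.041887902 = 754.0 m

754.0 m


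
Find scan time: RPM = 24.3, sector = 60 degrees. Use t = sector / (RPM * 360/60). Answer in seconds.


t = 60 / (24.3 * 360) * 60 = 0.41 s

0.41 s


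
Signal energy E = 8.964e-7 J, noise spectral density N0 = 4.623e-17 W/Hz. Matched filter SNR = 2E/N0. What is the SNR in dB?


SNR_lin = 2 * 8.964e-7 / 4.623e-17 = 3.878e10
SNR_dB = 10*log10(3.878e10) = 105.9 dB

105.9 dB


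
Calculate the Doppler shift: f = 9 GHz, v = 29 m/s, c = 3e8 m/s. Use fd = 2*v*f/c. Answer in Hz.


fd = 2 * 29 * 9000000000.0 / 3e8 = 1740.0 Hz

1740.0 Hz


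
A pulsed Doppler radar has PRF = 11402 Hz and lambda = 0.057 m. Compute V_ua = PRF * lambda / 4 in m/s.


V_ua = 11402 * 0.057 / 4 = 162.5 m/s

162.5 m/s


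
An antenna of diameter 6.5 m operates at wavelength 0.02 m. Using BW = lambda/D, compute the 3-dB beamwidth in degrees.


BW_rad = 0.02 / 6.5 = 0.003077
BW_deg = 0.18 degrees

0.18 degrees


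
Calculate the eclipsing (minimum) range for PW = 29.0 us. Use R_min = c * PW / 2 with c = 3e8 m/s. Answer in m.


R_min = 3e8 * 29.0e-6 / 2 = 4350.0 m

4350.0 m


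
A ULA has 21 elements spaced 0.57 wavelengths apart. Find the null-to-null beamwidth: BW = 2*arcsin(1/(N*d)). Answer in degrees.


1/(N*d) = 1/(21*0.57) = 0.083542
BW = 2*arcsin(0.083542) = 9.6 degrees

9.6 degrees


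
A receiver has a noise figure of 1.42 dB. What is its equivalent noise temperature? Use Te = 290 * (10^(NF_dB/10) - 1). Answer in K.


NF_lin = 10^(1.42/10) = 1.386756
Te = 290 * (1.386756 - 1) = 112.2 K

112.2 K


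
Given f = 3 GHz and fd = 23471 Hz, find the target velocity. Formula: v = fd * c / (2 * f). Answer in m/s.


v = 23471 * 3e8 / (2 * 3000000000.0) = 1173.6 m/s

1173.6 m/s


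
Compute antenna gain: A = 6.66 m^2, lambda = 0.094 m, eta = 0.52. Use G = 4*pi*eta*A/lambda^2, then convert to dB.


G_linear = 4*pi*0.52*6.66/0.094^2 = 4925.29
G_dB = 10*log10(4925.29) = 36.9 dB

36.9 dB


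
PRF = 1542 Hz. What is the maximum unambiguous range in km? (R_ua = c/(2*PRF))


R_ua = 3e8 / (2 * 1542) = 97276.3 m = 97.3 km

97.3 km


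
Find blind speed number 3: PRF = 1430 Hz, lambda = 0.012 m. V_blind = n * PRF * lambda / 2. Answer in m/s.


V_blind = 3 * 1430 * 0.012 / 2 = 25.7 m/s

25.7 m/s


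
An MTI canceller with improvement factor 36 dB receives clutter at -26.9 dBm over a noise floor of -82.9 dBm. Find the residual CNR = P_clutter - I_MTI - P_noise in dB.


CNR = -26.9 - 36 - (-82.9) = 20.0 dB

20.0 dB


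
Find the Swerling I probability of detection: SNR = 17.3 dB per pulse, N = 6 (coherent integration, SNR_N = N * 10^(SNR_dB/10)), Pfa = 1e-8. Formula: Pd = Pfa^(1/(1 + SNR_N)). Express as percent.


SNR_lin = 10^(17.3/10) = 53.70318
SNR_N = 6 * 53.70318 = 322.21908
1/(1 + SNR_N) = 1/323.21908 = 0.0030939
Pd = (1e-8)^0.0030939 = 0.9446
Pd = 94.5%

94.5%


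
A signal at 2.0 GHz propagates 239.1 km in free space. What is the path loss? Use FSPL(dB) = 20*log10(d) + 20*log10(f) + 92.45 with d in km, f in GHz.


20*log10(239.1) = 47.57
20*log10(2.0) = 6.02
FSPL = 146.0 dB

146.0 dB


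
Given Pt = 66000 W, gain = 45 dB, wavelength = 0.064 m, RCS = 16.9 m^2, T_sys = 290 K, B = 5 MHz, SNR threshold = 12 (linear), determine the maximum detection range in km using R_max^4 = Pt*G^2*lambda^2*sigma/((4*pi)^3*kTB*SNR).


G_lin = 10^(45/10) = 31622.776602
R^4 = 66000 * 31622.776602^2 * 0.064^2 * 16.9 / ((4*pi)^3 * 1.38e-23 * 290 * 5000000.0 * 12)
R^4 = 9.5881e21 m^4
R_max = (9.5881e21)^(1/4) = 312919.9 m = 312.9 km

312.9 km


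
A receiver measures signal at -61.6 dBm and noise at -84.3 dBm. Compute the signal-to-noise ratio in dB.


SNR = -61.6 - (-84.3) = 22.7 dB

22.7 dB


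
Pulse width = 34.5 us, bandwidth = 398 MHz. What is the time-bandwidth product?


TBP = 34.5 * 398 = 13731.0

13731.0


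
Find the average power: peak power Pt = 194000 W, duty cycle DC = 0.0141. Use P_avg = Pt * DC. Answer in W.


P_avg = 194000 * 0.0141 = 2735.4 W

2735.4 W


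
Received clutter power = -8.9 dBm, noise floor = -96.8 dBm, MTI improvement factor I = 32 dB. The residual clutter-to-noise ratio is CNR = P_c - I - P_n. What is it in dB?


CNR = -8.9 - 32 - (-96.8) = 55.9 dB

55.9 dB


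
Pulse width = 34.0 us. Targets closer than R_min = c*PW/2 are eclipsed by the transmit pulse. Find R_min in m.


R_min = 3e8 * 34.0e-6 / 2 = 5100.0 m

5100.0 m


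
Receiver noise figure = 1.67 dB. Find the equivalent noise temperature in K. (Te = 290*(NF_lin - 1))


NF_lin = 10^(1.67/10) = 1.468926
Te = 290 * (1.468926 - 1) = 136.0 K

136.0 K


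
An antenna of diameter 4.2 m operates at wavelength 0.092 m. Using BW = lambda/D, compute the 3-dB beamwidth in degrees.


BW_rad = 0.092 / 4.2 = 0.021905
BW_deg = 1.26 degrees

1.26 degrees


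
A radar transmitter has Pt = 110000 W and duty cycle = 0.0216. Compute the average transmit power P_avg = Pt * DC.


P_avg = 110000 * 0.0216 = 2376.0 W

2376.0 W


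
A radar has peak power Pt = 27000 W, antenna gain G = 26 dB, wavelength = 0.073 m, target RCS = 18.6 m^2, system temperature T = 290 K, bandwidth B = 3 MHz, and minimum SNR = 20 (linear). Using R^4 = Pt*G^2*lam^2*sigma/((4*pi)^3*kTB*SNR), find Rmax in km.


G_lin = 10^(26/10) = 398.107171
R^4 = 27000 * 398.107171^2 * 0.073^2 * 18.6 / ((4*pi)^3 * 1.38e-23 * 290 * 3000000.0 * 20)
R^4 = 8.90153e17 m^4
R_max = (8.90153e17)^(1/4) = 30716.1 m = 30.7 km

30.7 km


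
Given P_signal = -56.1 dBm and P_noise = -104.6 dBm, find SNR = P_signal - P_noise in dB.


SNR = -56.1 - (-104.6) = 48.5 dB

48.5 dB


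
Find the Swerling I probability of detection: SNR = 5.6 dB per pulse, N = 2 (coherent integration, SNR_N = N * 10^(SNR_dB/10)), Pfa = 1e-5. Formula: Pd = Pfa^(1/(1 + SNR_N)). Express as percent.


SNR_lin = 10^(5.6/10) = 3.63078
SNR_N = 2 * 3.63078 = 7.26156
1/(1 + SNR_N) = 1/8.26156 = 0.1210425
Pd = (1e-5)^0.1210425 = 0.24819
Pd = 24.8%

24.8%


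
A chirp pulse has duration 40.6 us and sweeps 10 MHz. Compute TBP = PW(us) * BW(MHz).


TBP = 40.6 * 10 = 406.0

406.0


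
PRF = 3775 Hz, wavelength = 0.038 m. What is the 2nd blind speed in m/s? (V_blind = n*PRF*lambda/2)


V_blind = 2 * 3775 * 0.038 / 2 = 143.5 m/s

143.5 m/s


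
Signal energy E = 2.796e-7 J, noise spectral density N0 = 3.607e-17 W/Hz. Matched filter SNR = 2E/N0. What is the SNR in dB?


SNR_lin = 2 * 2.796e-7 / 3.607e-17 = 1.55e10
SNR_dB = 10*log10(1.55e10) = 101.9 dB

101.9 dB


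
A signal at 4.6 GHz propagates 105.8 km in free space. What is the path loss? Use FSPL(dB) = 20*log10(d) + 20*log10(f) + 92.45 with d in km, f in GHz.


20*log10(105.8) = 40.49
20*log10(4.6) = 13.26
FSPL = 146.2 dB

146.2 dB


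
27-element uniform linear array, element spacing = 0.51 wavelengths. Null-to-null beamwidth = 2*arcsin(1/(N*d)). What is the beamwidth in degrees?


1/(N*d) = 1/(27*0.51) = 0.072622
BW = 2*arcsin(0.072622) = 8.3 degrees

8.3 degrees


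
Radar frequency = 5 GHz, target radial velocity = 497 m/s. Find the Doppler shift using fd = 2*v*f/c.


fd = 2 * 497 * 5000000000.0 / 3e8 = 16566.7 Hz

16566.7 Hz


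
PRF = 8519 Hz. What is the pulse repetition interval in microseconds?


PRI = 1/8519 = 0.0001173847 s = 117.4 us

117.4 us


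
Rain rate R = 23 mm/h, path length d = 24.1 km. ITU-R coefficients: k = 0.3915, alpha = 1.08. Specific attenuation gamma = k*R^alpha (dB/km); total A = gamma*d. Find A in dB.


gamma = 0.3915 * 23^1.08 = 11.571718 dB/km
A = 11.571718 * 24.1 = 278.88 dB

278.88 dB


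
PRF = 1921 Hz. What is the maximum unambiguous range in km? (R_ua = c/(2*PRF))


R_ua = 3e8 / (2 * 1921) = 78084.3 m = 78.1 km

78.1 km


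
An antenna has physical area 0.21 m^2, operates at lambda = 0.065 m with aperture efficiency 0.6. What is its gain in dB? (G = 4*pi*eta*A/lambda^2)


G_linear = 4*pi*0.6*0.21/0.065^2 = 374.76
G_dB = 10*log10(374.76) = 25.7 dB

25.7 dB


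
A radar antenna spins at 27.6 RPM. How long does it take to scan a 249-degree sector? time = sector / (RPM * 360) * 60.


t = 249 / (27.6 * 360) * 60 = 1.5 s

1.5 s


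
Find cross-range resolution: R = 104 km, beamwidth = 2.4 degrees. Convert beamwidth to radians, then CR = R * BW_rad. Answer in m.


BW_rad = 0.041887902
CR = 104000 * 0.041887902 = 4356.3 m

4356.3 m


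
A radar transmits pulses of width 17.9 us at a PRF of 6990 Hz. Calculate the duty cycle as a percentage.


DC = 17.9e-6 * 6990 * 100 = 12.51%

12.51%


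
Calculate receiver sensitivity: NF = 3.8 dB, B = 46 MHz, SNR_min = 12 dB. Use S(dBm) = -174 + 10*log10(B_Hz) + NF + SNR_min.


10*log10(46000000.0) = 76.63
S = -174 + 76.63 + 3.8 + 12 = -81.6 dBm

-81.6 dBm


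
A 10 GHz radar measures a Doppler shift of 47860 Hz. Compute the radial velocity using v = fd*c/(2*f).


v = 47860 * 3e8 / (2 * 10000000000.0) = 717.9 m/s

717.9 m/s


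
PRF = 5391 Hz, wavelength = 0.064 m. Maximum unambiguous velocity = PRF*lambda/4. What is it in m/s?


V_ua = 5391 * 0.064 / 4 = 86.3 m/s

86.3 m/s


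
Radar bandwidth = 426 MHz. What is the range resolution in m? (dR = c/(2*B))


dR = 3e8 / (2 * 426000000.0) = 0.35 m

0.35 m


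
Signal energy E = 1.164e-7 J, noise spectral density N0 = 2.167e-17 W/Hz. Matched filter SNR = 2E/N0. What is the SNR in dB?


SNR_lin = 2 * 1.164e-7 / 2.167e-17 = 1.074e10
SNR_dB = 10*log10(1.074e10) = 100.3 dB

100.3 dB


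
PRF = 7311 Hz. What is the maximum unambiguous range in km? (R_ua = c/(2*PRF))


R_ua = 3e8 / (2 * 7311) = 20517.0 m = 20.5 km

20.5 km


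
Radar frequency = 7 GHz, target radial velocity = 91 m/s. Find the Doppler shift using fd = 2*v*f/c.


fd = 2 * 91 * 7000000000.0 / 3e8 = 4246.7 Hz

4246.7 Hz


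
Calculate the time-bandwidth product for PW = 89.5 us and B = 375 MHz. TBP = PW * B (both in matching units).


TBP = 89.5 * 375 = 33562.5

33562.5


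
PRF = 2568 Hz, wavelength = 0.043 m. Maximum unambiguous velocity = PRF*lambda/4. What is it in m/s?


V_ua = 2568 * 0.043 / 4 = 27.6 m/s

27.6 m/s


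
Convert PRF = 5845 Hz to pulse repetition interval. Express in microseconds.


PRI = 1/5845 = 0.0001710864 s = 171.1 us

171.1 us


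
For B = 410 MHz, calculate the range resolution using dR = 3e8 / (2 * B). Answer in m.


dR = 3e8 / (2 * 410000000.0) = 0.37 m

0.37 m


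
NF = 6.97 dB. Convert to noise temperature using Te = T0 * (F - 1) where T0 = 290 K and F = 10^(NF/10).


NF_lin = 10^(6.97/10) = 4.977371
Te = 290 * (4.977371 - 1) = 1153.4 K

1153.4 K


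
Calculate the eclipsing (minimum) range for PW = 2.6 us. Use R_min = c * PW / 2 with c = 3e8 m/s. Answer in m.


R_min = 3e8 * 2.6e-6 / 2 = 390.0 m

390.0 m


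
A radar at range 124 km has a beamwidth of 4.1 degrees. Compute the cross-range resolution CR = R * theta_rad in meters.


BW_rad = 0.071558499
CR = 124000 * 0.071558499 = 8873.3 m

8873.3 m


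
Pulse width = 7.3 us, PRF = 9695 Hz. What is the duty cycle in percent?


DC = 7.3e-6 * 9695 * 100 = 7.08%

7.08%


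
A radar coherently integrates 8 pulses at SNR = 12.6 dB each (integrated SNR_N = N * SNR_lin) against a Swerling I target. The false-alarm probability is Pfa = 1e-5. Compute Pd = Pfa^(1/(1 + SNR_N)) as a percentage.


SNR_lin = 10^(12.6/10) = 18.19701
SNR_N = 8 * 18.19701 = 145.57608
1/(1 + SNR_N) = 1/146.57608 = 0.0068224
Pd = (1e-5)^0.0068224 = 0.92446
Pd = 92.4%

92.4%


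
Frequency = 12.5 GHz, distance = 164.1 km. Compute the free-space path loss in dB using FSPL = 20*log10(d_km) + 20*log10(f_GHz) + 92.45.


20*log10(164.1) = 44.3
20*log10(12.5) = 21.94
FSPL = 158.7 dB

158.7 dB


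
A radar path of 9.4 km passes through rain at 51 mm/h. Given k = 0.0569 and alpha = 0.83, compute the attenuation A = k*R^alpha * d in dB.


gamma = 0.0569 * 51^0.83 = 1.48729 dB/km
A = 1.48729 * 9.4 = 13.98 dB

13.98 dB


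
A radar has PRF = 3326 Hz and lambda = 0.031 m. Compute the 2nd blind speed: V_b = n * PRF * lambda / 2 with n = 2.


V_blind = 2 * 3326 * 0.031 / 2 = 103.1 m/s

103.1 m/s


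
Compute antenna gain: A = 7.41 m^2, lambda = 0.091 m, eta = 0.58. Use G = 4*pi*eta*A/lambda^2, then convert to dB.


G_linear = 4*pi*0.58*7.41/0.091^2 = 6521.89
G_dB = 10*log10(6521.89) = 38.1 dB

38.1 dB


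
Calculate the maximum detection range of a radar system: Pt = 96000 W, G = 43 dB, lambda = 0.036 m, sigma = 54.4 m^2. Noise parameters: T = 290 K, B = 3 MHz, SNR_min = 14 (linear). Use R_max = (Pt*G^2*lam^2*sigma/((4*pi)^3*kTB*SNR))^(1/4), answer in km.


G_lin = 10^(43/10) = 19952.62315
R^4 = 96000 * 19952.62315^2 * 0.036^2 * 54.4 / ((4*pi)^3 * 1.38e-23 * 290 * 3000000.0 * 14)
R^4 = 8.07828e21 m^4
R_max = (8.07828e21)^(1/4) = 299798.7 m = 299.8 km

299.8 km


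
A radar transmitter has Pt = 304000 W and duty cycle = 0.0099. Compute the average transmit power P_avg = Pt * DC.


P_avg = 304000 * 0.0099 = 3009.6 W

3009.6 W


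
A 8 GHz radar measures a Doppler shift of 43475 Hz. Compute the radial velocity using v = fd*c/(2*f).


v = 43475 * 3e8 / (2 * 8000000000.0) = 815.2 m/s

815.2 m/s


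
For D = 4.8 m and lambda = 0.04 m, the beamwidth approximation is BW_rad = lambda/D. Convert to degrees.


BW_rad = 0.04 / 4.8 = 0.008333
BW_deg = 0.48 degrees

0.48 degrees


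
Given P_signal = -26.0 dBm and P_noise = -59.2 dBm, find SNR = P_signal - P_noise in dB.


SNR = -26.0 - (-59.2) = 33.2 dB

33.2 dB


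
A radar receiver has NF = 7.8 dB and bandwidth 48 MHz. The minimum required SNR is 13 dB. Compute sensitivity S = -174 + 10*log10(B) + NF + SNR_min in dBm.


10*log10(48000000.0) = 76.81
S = -174 + 76.81 + 7.8 + 13 = -76.4 dBm

-76.4 dBm


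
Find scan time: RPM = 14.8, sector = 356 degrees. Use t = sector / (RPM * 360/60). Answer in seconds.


t = 356 / (14.8 * 360) * 60 = 4.01 s

4.01 s


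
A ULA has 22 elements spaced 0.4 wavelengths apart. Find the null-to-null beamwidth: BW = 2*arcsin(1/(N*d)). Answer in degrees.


1/(N*d) = 1/(22*0.4) = 0.113636
BW = 2*arcsin(0.113636) = 13.0 degrees

13.0 degrees


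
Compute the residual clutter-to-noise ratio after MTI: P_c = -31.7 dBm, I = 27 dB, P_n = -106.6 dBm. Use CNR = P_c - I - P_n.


CNR = -31.7 - 27 - (-106.6) = 47.9 dB

47.9 dB


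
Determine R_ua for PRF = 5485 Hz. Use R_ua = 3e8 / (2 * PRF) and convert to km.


R_ua = 3e8 / (2 * 5485) = 27347.3 m = 27.3 km

27.3 km


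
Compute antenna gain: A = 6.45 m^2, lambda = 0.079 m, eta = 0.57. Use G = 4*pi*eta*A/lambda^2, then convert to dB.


G_linear = 4*pi*0.57*6.45/0.079^2 = 7402.7
G_dB = 10*log10(7402.7) = 38.7 dB

38.7 dB


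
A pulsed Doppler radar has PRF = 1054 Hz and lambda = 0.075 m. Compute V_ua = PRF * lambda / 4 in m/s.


V_ua = 1054 * 0.075 / 4 = 19.8 m/s

19.8 m/s


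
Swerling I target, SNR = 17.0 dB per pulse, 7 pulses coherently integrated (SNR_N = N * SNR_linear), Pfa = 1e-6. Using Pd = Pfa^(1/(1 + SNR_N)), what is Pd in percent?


SNR_lin = 10^(17.0/10) = 50.11872
SNR_N = 7 * 50.11872 = 350.83104
1/(1 + SNR_N) = 1/351.83104 = 0.0028423
Pd = (1e-6)^0.0028423 = 0.96149
Pd = 96.1%

96.1%


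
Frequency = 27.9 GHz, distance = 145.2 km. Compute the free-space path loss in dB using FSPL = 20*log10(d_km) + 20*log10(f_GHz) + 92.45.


20*log10(145.2) = 43.24
20*log10(27.9) = 28.91
FSPL = 164.6 dB

164.6 dB


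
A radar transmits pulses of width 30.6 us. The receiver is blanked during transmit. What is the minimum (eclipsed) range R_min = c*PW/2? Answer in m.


R_min = 3e8 * 30.6e-6 / 2 = 4590.0 m

4590.0 m


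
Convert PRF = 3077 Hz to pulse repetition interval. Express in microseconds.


PRI = 1/3077 = 0.0003249919 s = 325.0 us

325.0 us


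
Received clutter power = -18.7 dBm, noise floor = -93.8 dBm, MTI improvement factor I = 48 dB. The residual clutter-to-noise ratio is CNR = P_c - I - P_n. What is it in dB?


CNR = -18.7 - 48 - (-93.8) = 27.1 dB

27.1 dB


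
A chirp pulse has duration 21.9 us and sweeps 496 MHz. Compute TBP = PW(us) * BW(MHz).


TBP = 21.9 * 496 = 10862.4

10862.4


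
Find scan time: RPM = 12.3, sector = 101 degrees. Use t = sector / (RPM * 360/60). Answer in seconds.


t = 101 / (12.3 * 360) * 60 = 1.37 s

1.37 s


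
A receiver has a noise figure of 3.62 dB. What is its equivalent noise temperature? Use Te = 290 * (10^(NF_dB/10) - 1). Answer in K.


NF_lin = 10^(3.62/10) = 2.301442
Te = 290 * (2.301442 - 1) = 377.4 K

377.4 K


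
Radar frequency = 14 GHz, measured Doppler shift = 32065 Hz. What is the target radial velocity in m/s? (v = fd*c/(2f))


v = 32065 * 3e8 / (2 * 14000000000.0) = 343.6 m/s

343.6 m/s


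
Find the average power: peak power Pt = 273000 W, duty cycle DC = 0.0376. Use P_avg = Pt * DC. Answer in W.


P_avg = 273000 * 0.0376 = 10264.8 W

10264.8 W


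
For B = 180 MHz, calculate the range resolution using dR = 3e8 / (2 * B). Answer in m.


dR = 3e8 / (2 * 180000000.0) = 0.83 m

0.83 m


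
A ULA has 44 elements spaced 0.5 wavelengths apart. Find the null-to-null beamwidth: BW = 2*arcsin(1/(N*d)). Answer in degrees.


1/(N*d) = 1/(44*0.5) = 0.045455
BW = 2*arcsin(0.045455) = 5.2 degrees

5.2 degrees


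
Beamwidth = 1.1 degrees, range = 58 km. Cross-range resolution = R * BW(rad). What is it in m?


BW_rad = 0.019198622
CR = 58000 * 0.019198622 = 1113.5 m

1113.5 m


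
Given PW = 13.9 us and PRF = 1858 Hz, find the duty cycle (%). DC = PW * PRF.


DC = 13.9e-6 * 1858 * 100 = 2.58%

2.58%


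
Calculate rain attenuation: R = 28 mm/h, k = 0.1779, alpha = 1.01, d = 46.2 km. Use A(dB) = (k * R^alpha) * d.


gamma = 0.1779 * 28^1.01 = 5.14998 dB/km
A = 5.14998 * 46.2 = 237.93 dB

237.93 dB


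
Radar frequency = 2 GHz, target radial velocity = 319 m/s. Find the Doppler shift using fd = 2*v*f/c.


fd = 2 * 319 * 2000000000.0 / 3e8 = 4253.3 Hz

4253.3 Hz


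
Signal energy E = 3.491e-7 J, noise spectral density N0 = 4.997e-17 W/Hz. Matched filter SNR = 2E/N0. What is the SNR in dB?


SNR_lin = 2 * 3.491e-7 / 4.997e-17 = 1.397e10
SNR_dB = 10*log10(1.397e10) = 101.5 dB

101.5 dB


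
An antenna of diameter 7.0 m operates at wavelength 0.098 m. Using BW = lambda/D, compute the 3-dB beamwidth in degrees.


BW_rad = 0.098 / 7.0 = 0.014
BW_deg = 0.8 degrees

0.8 degrees


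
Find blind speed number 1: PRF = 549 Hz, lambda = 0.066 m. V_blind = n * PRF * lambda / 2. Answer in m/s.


V_blind = 1 * 549 * 0.066 / 2 = 18.1 m/s

18.1 m/s


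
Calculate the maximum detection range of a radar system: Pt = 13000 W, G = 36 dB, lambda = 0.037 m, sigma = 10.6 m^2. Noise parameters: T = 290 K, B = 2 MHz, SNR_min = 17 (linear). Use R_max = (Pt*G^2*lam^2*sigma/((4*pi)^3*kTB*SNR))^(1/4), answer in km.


G_lin = 10^(36/10) = 3981.071706
R^4 = 13000 * 3981.071706^2 * 0.037^2 * 10.6 / ((4*pi)^3 * 1.38e-23 * 290 * 2000000.0 * 17)
R^4 = 1.1073e19 m^4
R_max = (1.1073e19)^(1/4) = 57685.5 m = 57.7 km

57.7 km


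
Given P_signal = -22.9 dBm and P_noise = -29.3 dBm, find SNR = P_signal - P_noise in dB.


SNR = -22.9 - (-29.3) = 6.4 dB

6.4 dB


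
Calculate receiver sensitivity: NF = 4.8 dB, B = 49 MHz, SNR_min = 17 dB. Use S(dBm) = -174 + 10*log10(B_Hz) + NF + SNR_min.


10*log10(49000000.0) = 76.9
S = -174 + 76.9 + 4.8 + 17 = -75.3 dBm

-75.3 dBm


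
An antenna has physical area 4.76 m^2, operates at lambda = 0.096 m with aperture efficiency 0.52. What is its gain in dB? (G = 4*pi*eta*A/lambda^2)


G_linear = 4*pi*0.52*4.76/0.096^2 = 3375.03
G_dB = 10*log10(3375.03) = 35.3 dB

35.3 dB


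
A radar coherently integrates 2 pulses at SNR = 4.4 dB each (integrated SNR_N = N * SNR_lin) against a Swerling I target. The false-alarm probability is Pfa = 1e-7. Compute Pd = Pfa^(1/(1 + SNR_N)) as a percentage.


SNR_lin = 10^(4.4/10) = 2.75423
SNR_N = 2 * 2.75423 = 5.50846
1/(1 + SNR_N) = 1/6.50846 = 0.1536462
Pd = (1e-7)^0.1536462 = 0.08404
Pd = 8.4%

8.4%


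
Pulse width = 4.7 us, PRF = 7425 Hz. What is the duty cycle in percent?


DC = 4.7e-6 * 7425 * 100 = 3.49%

3.49%


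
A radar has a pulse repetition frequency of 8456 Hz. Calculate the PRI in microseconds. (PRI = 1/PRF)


PRI = 1/8456 = 0.0001182592 s = 118.3 us

118.3 us


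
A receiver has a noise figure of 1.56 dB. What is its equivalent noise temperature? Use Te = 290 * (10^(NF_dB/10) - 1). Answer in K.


NF_lin = 10^(1.56/10) = 1.432188
Te = 290 * (1.432188 - 1) = 125.3 K

125.3 K


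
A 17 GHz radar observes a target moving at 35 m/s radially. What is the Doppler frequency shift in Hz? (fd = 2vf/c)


fd = 2 * 35 * 17000000000.0 / 3e8 = 3966.7 Hz

3966.7 Hz


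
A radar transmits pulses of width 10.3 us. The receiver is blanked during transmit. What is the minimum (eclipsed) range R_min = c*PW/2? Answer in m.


R_min = 3e8 * 10.3e-6 / 2 = 1545.0 m

1545.0 m


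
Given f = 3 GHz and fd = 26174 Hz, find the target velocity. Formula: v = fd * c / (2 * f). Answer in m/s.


v = 26174 * 3e8 / (2 * 3000000000.0) = 1308.7 m/s

1308.7 m/s


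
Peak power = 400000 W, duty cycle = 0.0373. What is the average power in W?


P_avg = 400000 * 0.0373 = 14920.0 W

14920.0 W


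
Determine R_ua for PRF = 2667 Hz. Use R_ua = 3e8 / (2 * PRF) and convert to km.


R_ua = 3e8 / (2 * 2667) = 56243.0 m = 56.2 km

56.2 km
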